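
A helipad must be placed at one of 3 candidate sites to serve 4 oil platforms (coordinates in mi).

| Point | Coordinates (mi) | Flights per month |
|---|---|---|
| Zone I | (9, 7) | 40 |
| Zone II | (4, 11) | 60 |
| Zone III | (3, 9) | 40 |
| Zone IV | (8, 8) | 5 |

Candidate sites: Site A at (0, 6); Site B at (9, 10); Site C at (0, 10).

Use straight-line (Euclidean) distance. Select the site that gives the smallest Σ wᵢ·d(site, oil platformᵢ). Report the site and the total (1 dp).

Total weighted distance at each candidate:
  Site A (0, 6): total = 957.3
  Site B (9, 10): total = 680.4
  Site C (0, 10): total = 794.6
Minimum is at Site B with total 680.4 mi.

Site B, total 680.4 mi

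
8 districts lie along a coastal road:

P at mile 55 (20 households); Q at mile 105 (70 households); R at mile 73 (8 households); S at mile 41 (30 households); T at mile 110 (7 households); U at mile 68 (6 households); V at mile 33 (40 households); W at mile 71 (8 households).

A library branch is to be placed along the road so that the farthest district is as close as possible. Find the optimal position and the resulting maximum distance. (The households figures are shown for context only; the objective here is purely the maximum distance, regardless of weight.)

location 71.5, max distance 38.5

The 1-center on a line is the midpoint of the two extreme points: leftmost at 33, rightmost at 110.
Optimal location = (33 + 110)/2 = 71.5; maximum distance = (110 − 33)/2 = 38.5.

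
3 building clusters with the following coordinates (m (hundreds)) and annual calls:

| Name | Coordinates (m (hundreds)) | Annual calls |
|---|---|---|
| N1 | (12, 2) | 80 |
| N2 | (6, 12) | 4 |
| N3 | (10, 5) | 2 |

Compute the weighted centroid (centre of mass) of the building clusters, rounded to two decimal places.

(11.67, 2.53)

The minimiser of Σwᵢ‖p−pᵢ‖² is the weighted centroid p* = (Σwᵢpᵢ)/(Σwᵢ).
Σwᵢ = 86.
Σwᵢxᵢ = 80·12 + 4·6 + 2·10 = 1004.
Σwᵢyᵢ = 80·2 + 4·12 + 2·5 = 218.
x* = 1004/86 = 11.67, y* = 218/86 = 2.53.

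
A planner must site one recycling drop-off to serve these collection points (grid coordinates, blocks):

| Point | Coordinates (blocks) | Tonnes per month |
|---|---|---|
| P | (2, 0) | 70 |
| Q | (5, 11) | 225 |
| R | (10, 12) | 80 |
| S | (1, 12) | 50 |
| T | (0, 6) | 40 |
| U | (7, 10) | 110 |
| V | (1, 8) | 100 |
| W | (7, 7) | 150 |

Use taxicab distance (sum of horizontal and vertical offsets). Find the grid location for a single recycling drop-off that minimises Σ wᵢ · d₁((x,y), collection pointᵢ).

(5, 10)

Manhattan distance separates: Σwᵢ(|x−xᵢ|+|y−yᵢ|) = Σwᵢ|x−xᵢ| + Σwᵢ|y−yᵢ|, so x and y are optimised independently as 1-D weighted medians.
Total weight W = 825; half = 412.5.
x-coordinate, sorted with cumulative weight:
  x=0 (T, w=40) cum 40
  x=1 (S, w=50) cum 90
  x=1 (V, w=100) cum 190
  x=2 (P, w=70) cum 260
  x=5 (Q, w=225) cum 485  ← median
  x=7 (U, w=110) cum 595
  x=7 (W, w=150) cum 745
  x=10 (R, w=80) cum 825
⇒ x* = 5
y-coordinate, sorted with cumulative weight:
  y=0 (P, w=70) cum 70
  y=6 (T, w=40) cum 110
  y=7 (W, w=150) cum 260
  y=8 (V, w=100) cum 360
  y=10 (U, w=110) cum 470  ← median
  y=11 (Q, w=225) cum 695
  y=12 (R, w=80) cum 775
  y=12 (S, w=50) cum 825
⇒ y* = 10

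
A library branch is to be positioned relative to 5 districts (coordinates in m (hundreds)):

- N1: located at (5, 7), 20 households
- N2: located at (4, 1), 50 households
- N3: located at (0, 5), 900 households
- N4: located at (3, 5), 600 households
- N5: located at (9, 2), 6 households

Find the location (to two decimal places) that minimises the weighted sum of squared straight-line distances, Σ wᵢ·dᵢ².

(1.37, 4.89)

The minimiser of Σwᵢ‖p−pᵢ‖² is the weighted centroid p* = (Σwᵢpᵢ)/(Σwᵢ).
Σwᵢ = 1576.
Σwᵢxᵢ = 20·5 + 50·4 + 900·0 + 600·3 + 6·9 = 2154.
Σwᵢyᵢ = 20·7 + 50·1 + 900·5 + 600·5 + 6·2 = 7702.
x* = 2154/1576 = 1.37, y* = 7702/1576 = 4.89.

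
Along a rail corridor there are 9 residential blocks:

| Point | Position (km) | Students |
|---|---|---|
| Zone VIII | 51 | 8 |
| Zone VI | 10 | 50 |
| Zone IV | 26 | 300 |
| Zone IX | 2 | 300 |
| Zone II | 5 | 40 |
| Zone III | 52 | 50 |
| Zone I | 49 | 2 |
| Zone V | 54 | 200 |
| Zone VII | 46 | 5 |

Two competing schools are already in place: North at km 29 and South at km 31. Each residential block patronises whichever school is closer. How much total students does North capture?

690

The indifferent point is the midpoint (29+31)/2 = 30; residential blocks left of it (closer to North at 29) go to North, those right go to South.
  Zone IX at 2 (w=300) → North
  Zone II at 5 (w=40) → North
  Zone VI at 10 (w=50) → North
  Zone IV at 26 (w=300) → North
  Zone VII at 46 (w=5) → South
  Zone I at 49 (w=2) → South
  Zone VIII at 51 (w=8) → South
  Zone III at 52 (w=50) → South
  Zone V at 54 (w=200) → South
North captures 690; South captures 265.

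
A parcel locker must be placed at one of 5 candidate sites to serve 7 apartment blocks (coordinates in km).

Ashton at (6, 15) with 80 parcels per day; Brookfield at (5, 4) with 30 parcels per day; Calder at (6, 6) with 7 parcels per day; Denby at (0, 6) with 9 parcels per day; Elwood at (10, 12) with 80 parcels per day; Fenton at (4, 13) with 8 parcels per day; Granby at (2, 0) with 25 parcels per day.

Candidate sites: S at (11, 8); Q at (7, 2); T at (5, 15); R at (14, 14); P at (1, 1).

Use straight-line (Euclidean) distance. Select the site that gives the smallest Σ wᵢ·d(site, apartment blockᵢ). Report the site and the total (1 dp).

T, total 1432.8 km

Total weighted distance at each candidate:
  S (11, 8): total = 1742.5
  Q (7, 2): total = 2290.4
  T (5, 15): total = 1432.8
  R (14, 14): total = 2172.1
  P (1, 1): total = 2706.0
Minimum is at T with total 1432.8 km.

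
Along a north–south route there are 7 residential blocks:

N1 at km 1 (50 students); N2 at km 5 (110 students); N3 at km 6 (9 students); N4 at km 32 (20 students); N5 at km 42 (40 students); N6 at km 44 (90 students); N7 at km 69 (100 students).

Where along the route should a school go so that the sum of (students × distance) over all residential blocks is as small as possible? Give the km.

x = 42

For a sum of weighted absolute distances on a line, the optimum is the weighted median (not the mean). Total weight W = 419; half-weight = 209.5.
Sort by position and accumulate weight:
  km 1 (N1, w=50) → cum 50
  km 5 (N2, w=110) → cum 160
  km 6 (N3, w=9) → cum 169
  km 32 (N4, w=20) → cum 189
  km 42 (N5, w=40) → cum 229  ≥ 209.5 → median here
  km 44 (N6, w=90) → cum 319
  km 69 (N7, w=100) → cum 419
Optimal location: km 42.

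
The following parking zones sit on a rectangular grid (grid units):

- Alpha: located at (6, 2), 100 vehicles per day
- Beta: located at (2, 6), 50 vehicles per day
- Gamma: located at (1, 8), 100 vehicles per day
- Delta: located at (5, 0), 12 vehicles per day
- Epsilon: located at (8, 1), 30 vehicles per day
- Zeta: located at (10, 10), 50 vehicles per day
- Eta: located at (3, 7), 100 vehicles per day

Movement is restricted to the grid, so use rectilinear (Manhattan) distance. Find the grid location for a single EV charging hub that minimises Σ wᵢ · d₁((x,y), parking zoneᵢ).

Manhattan distance separates: Σwᵢ(|x−xᵢ|+|y−yᵢ|) = Σwᵢ|x−xᵢ| + Σwᵢ|y−yᵢ|, so x and y are optimised independently as 1-D weighted medians.
Total weight W = 442; half = 221.
x-coordinate, sorted with cumulative weight:
  x=1 (Gamma, w=100) cum 100
  x=2 (Beta, w=50) cum 150
  x=3 (Eta, w=100) cum 250  ← median
  x=5 (Delta, w=12) cum 262
  x=6 (Alpha, w=100) cum 362
  x=8 (Epsilon, w=30) cum 392
  x=10 (Zeta, w=50) cum 442
⇒ x* = 3
y-coordinate, sorted with cumulative weight:
  y=0 (Delta, w=12) cum 12
  y=1 (Epsilon, w=30) cum 42
  y=2 (Alpha, w=100) cum 142
  y=6 (Beta, w=50) cum 192
  y=7 (Eta, w=100) cum 292  ← median
  y=8 (Gamma, w=100) cum 392
  y=10 (Zeta, w=50) cum 442
⇒ y* = 7

(3, 7)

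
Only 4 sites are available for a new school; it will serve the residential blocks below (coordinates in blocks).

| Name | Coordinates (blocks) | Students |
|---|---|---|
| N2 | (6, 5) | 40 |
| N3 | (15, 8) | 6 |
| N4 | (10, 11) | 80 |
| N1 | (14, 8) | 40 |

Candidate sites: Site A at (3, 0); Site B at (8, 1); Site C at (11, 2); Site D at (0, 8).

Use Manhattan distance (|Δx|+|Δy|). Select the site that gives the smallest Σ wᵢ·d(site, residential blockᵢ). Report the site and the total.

Total weighted distance at each candidate:
  Site A (3, 0): total = 2640
  Site B (8, 1): total = 1804
  Site C (11, 2): total = 1540
  Site D (0, 8): total = 2050
Minimum is at Site C with total 1540 blocks.

Site C, total 1540 blocks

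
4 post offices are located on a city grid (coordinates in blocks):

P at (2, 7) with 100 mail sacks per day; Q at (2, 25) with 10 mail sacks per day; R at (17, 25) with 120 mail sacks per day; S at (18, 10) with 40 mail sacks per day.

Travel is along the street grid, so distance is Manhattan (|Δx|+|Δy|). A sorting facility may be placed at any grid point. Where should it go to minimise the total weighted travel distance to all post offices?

(17, 10)

Manhattan distance separates: Σwᵢ(|x−xᵢ|+|y−yᵢ|) = Σwᵢ|x−xᵢ| + Σwᵢ|y−yᵢ|, so x and y are optimised independently as 1-D weighted medians.
Total weight W = 270; half = 135.
x-coordinate, sorted with cumulative weight:
  x=2 (P, w=100) cum 100
  x=2 (Q, w=10) cum 110
  x=17 (R, w=120) cum 230  ← median
  x=18 (S, w=40) cum 270
⇒ x* = 17
y-coordinate, sorted with cumulative weight:
  y=7 (P, w=100) cum 100
  y=10 (S, w=40) cum 140  ← median
  y=25 (Q, w=10) cum 150
  y=25 (R, w=120) cum 270
⇒ y* = 10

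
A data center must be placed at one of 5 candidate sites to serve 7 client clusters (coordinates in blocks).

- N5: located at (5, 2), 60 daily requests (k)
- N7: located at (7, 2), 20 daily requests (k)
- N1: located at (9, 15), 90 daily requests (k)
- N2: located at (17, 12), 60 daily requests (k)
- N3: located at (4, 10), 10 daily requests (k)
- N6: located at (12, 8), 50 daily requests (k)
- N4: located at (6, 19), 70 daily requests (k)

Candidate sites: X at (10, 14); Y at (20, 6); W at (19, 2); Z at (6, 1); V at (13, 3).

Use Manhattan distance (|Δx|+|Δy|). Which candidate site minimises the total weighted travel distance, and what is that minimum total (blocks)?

X, total 3170 blocks

Total weighted distance at each candidate:
  X (10, 14): total = 3170
  Y (20, 6): total = 6410
  W (19, 2): total = 6850
  Z (6, 1): total = 5030
  V (13, 3): total = 4970
Minimum is at X with total 3170 blocks.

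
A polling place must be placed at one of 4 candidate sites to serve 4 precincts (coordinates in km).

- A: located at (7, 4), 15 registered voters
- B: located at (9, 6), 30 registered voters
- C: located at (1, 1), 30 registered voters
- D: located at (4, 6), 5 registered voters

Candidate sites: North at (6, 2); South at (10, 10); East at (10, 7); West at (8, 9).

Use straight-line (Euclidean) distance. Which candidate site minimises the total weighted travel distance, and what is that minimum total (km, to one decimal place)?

North, total 358.9 km

Total weighted distance at each candidate:
  North (6, 2): total = 358.9
  South (10, 10): total = 642.2
  East (10, 7): total = 461.0
  West (8, 9): total = 515.3
Minimum is at North with total 358.9 km.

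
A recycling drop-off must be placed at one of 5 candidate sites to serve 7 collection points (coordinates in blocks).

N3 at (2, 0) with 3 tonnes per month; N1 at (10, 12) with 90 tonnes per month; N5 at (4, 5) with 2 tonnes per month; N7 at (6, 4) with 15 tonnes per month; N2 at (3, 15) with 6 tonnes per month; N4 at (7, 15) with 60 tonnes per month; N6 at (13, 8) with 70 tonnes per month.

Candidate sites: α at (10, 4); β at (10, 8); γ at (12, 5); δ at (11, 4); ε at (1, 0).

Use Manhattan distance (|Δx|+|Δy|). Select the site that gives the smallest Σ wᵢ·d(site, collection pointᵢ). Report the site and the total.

β, total 1440 blocks

Total weighted distance at each candidate:
  α (10, 4): total = 2268
  β (10, 8): total = 1440
  γ (12, 5): total = 2270
  δ (11, 4): total = 2374
  ε (1, 0): total = 4806
Minimum is at β with total 1440 blocks.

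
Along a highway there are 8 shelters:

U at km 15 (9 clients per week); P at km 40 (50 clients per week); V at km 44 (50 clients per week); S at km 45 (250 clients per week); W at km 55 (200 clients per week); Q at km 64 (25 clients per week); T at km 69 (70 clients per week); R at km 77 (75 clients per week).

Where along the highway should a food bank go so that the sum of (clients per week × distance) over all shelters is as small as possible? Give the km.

For a sum of weighted absolute distances on a line, the optimum is the weighted median (not the mean). Total weight W = 729; half-weight = 364.5.
Sort by position and accumulate weight:
  km 15 (U, w=9) → cum 9
  km 40 (P, w=50) → cum 59
  km 44 (V, w=50) → cum 109
  km 45 (S, w=250) → cum 359
  km 55 (W, w=200) → cum 559  ≥ 364.5 → median here
  km 64 (Q, w=25) → cum 584
  km 69 (T, w=70) → cum 654
  km 77 (R, w=75) → cum 729
Optimal location: km 55.

x = 55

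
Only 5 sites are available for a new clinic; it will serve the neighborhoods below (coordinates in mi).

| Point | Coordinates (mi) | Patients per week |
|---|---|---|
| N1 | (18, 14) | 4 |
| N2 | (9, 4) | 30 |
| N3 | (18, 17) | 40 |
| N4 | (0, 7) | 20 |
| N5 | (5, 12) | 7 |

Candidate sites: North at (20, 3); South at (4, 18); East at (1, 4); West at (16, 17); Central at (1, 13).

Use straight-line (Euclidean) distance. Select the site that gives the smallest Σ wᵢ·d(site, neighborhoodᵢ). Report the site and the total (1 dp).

West, total 999.3 mi

Total weighted distance at each candidate:
  North (20, 3): total = 1472.1
  South (4, 18): total = 1342.3
  East (1, 4): total = 1300.8
  West (16, 17): total = 999.3
  Central (1, 13): total = 1278.5
Minimum is at West with total 999.3 mi.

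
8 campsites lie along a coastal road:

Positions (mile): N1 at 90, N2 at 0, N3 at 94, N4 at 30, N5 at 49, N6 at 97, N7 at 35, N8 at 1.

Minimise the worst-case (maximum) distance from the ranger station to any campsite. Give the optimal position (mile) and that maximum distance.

The 1-center on a line is the midpoint of the two extreme points: leftmost at 0, rightmost at 97.
Optimal location = (0 + 97)/2 = 48.5; maximum distance = (97 − 0)/2 = 48.5.

location 48.5, max distance 48.5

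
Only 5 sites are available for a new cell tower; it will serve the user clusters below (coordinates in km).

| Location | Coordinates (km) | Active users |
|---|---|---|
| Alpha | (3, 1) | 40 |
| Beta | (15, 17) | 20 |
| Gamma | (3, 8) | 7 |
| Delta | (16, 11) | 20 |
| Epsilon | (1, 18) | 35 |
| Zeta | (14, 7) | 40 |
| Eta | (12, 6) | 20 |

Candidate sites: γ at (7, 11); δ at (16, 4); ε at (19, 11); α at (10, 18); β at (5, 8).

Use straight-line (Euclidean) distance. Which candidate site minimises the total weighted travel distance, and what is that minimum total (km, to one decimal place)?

γ, total 1632.4 km

Total weighted distance at each candidate:
  γ (7, 11): total = 1632.4
  δ (16, 4): total = 1981.4
  ε (19, 11): total = 2177.0
  α (10, 18): total = 2133.7
  β (5, 8): total = 1687.1
Minimum is at γ with total 1632.4 km.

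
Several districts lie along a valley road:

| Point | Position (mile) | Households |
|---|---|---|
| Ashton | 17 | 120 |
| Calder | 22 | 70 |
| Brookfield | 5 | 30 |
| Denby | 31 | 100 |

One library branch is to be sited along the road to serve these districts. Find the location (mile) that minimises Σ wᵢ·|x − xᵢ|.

x = 22

For a sum of weighted absolute distances on a line, the optimum is the weighted median (not the mean). Total weight W = 320; half-weight = 160.
Sort by position and accumulate weight:
  mile 5 (Brookfield, w=30) → cum 30
  mile 17 (Ashton, w=120) → cum 150
  mile 22 (Calder, w=70) → cum 220  ≥ 160 → median here
  mile 31 (Denby, w=100) → cum 320
Optimal location: mile 22.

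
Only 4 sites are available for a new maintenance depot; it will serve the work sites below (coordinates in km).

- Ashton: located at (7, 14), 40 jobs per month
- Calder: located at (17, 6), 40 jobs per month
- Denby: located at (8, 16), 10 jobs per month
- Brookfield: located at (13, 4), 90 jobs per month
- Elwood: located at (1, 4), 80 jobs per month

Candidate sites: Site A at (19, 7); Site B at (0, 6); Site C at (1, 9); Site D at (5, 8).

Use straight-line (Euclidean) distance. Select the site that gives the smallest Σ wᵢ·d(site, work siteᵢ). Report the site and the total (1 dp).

Total weighted distance at each candidate:
  Site A (19, 7): total = 2850.9
  Site B (0, 6): total = 2595.9
  Site C (1, 9): total = 2632.6
  Site D (5, 8): total = 2082.6
Minimum is at Site D with total 2082.6 km.

Site D, total 2082.6 km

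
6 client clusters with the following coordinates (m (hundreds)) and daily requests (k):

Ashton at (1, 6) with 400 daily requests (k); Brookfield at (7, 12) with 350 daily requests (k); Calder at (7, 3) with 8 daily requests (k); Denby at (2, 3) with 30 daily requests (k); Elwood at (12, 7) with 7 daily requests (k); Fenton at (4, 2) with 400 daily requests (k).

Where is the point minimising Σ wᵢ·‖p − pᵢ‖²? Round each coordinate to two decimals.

(3.89, 6.33)

The minimiser of Σwᵢ‖p−pᵢ‖² is the weighted centroid p* = (Σwᵢpᵢ)/(Σwᵢ).
Σwᵢ = 1195.
Σwᵢxᵢ = 400·1 + 350·7 + 8·7 + 30·2 + 7·12 + 400·4 = 4650.
Σwᵢyᵢ = 400·6 + 350·12 + 8·3 + 30·3 + 7·7 + 400·2 = 7563.
x* = 4650/1195 = 3.89, y* = 7563/1195 = 6.33.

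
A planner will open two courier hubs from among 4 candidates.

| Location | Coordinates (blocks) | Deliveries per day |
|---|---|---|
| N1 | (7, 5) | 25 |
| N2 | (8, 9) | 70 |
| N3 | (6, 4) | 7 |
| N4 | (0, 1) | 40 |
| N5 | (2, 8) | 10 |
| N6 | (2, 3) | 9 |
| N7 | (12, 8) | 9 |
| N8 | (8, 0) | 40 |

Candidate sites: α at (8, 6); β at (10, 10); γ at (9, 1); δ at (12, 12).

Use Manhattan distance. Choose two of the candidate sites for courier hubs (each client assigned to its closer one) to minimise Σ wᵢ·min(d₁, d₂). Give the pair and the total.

{α, γ}, total 943

Evaluate every pair (each demand assigned to the nearer of the two):
  {α, γ}: total = 943
  {β, γ}: total = 1059
  {α, β}: total = 1245
  {α, δ}: total = 1245
  {γ, δ}: total = 1379
  {β, δ}: total = 1991
Best pair: {α, γ} with total 943.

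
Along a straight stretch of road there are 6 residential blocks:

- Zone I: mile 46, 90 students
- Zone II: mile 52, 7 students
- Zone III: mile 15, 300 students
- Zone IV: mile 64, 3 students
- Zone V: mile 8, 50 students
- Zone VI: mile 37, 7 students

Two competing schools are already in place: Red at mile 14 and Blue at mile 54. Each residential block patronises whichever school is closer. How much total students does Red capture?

The indifferent point is the midpoint (14+54)/2 = 34; residential blocks left of it (closer to Red at 14) go to Red, those right go to Blue.
  Zone V at 8 (w=50) → Red
  Zone III at 15 (w=300) → Red
  Zone VI at 37 (w=7) → Blue
  Zone I at 46 (w=90) → Blue
  Zone II at 52 (w=7) → Blue
  Zone IV at 64 (w=3) → Blue
Red captures 350; Blue captures 107.

350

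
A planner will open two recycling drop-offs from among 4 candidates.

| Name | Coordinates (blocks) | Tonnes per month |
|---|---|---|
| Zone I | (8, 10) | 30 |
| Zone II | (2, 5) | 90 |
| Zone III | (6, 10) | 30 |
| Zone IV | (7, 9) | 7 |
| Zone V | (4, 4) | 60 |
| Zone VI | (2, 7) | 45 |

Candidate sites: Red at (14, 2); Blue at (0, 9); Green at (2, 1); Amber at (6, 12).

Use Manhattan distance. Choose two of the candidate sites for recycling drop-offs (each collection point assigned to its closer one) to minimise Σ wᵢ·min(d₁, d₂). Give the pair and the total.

{Green, Amber}, total 1138

Evaluate every pair (each demand assigned to the nearer of the two):
  {Green, Amber}: total = 1138
  {Blue, Green}: total = 1369
  {Blue, Amber}: total = 1468
  {Red, Blue}: total = 1789
  {Red, Green}: total = 1831
  {Red, Amber}: total = 2203
Best pair: {Green, Amber} with total 1138.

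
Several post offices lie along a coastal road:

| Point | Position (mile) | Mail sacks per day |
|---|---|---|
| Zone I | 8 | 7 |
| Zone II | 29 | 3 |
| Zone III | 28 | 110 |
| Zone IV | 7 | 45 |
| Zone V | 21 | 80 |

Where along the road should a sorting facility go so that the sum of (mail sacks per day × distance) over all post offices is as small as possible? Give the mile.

For a sum of weighted absolute distances on a line, the optimum is the weighted median (not the mean). Total weight W = 245; half-weight = 122.5.
Sort by position and accumulate weight:
  mile 7 (Zone IV, w=45) → cum 45
  mile 8 (Zone I, w=7) → cum 52
  mile 21 (Zone V, w=80) → cum 132  ≥ 122.5 → median here
  mile 28 (Zone III, w=110) → cum 242
  mile 29 (Zone II, w=3) → cum 245
Optimal location: mile 21.

x = 21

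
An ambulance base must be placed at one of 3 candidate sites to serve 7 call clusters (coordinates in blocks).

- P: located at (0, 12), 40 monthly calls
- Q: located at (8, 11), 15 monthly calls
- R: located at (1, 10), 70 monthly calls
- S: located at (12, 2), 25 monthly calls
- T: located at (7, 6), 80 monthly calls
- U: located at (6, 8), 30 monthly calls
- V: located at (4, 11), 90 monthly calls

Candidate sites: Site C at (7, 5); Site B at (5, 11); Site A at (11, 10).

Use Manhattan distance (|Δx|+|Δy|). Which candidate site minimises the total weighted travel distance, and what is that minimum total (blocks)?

Site B, total 1805 blocks

Total weighted distance at each candidate:
  Site C (7, 5): total = 2645
  Site B (5, 11): total = 1805
  Site A (11, 10): total = 3075
Minimum is at Site B with total 1805 blocks.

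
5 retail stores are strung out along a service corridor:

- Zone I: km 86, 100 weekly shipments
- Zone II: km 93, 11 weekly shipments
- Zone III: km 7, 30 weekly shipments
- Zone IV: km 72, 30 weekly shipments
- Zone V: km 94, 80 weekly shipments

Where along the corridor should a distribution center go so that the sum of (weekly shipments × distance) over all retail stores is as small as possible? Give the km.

x = 86

For a sum of weighted absolute distances on a line, the optimum is the weighted median (not the mean). Total weight W = 251; half-weight = 125.5.
Sort by position and accumulate weight:
  km 7 (Zone III, w=30) → cum 30
  km 72 (Zone IV, w=30) → cum 60
  km 86 (Zone I, w=100) → cum 160  ≥ 125.5 → median here
  km 93 (Zone II, w=11) → cum 171
  km 94 (Zone V, w=80) → cum 251
Optimal location: km 86.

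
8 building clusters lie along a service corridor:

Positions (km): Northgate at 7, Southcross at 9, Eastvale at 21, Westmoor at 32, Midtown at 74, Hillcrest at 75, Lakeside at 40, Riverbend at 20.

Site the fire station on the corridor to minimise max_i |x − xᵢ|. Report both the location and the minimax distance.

The 1-center on a line is the midpoint of the two extreme points: leftmost at 7, rightmost at 75.
Optimal location = (7 + 75)/2 = 41; maximum distance = (75 − 7)/2 = 34.

location 41, max distance 34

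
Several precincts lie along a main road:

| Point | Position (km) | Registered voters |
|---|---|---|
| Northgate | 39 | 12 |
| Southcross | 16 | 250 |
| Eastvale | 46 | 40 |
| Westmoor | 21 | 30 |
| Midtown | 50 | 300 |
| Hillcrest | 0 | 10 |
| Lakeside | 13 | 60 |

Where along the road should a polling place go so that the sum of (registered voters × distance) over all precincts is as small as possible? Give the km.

For a sum of weighted absolute distances on a line, the optimum is the weighted median (not the mean). Total weight W = 702; half-weight = 351.
Sort by position and accumulate weight:
  km 0 (Hillcrest, w=10) → cum 10
  km 13 (Lakeside, w=60) → cum 70
  km 16 (Southcross, w=250) → cum 320
  km 21 (Westmoor, w=30) → cum 350
  km 39 (Northgate, w=12) → cum 362  ≥ 351 → median here
  km 46 (Eastvale, w=40) → cum 402
  km 50 (Midtown, w=300) → cum 702
Optimal location: km 39.

x = 39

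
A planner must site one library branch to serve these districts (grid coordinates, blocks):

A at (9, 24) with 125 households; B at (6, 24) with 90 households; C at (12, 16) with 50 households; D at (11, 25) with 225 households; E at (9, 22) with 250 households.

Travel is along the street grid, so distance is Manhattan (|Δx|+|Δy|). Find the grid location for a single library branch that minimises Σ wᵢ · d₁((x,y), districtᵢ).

(9, 24)

Manhattan distance separates: Σwᵢ(|x−xᵢ|+|y−yᵢ|) = Σwᵢ|x−xᵢ| + Σwᵢ|y−yᵢ|, so x and y are optimised independently as 1-D weighted medians.
Total weight W = 740; half = 370.
x-coordinate, sorted with cumulative weight:
  x=6 (B, w=90) cum 90
  x=9 (A, w=125) cum 215
  x=9 (E, w=250) cum 465  ← median
  x=11 (D, w=225) cum 690
  x=12 (C, w=50) cum 740
⇒ x* = 9
y-coordinate, sorted with cumulative weight:
  y=16 (C, w=50) cum 50
  y=22 (E, w=250) cum 300
  y=24 (A, w=125) cum 425  ← median
  y=24 (B, w=90) cum 515
  y=25 (D, w=225) cum 740
⇒ y* = 24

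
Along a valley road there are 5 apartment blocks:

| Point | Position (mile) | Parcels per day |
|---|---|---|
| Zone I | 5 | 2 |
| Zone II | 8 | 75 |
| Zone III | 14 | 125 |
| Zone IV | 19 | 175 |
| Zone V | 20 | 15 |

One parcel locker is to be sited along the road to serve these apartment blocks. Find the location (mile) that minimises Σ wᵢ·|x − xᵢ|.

For a sum of weighted absolute distances on a line, the optimum is the weighted median (not the mean). Total weight W = 392; half-weight = 196.
Sort by position and accumulate weight:
  mile 5 (Zone I, w=2) → cum 2
  mile 8 (Zone II, w=75) → cum 77
  mile 14 (Zone III, w=125) → cum 202  ≥ 196 → median here
  mile 19 (Zone IV, w=175) → cum 377
  mile 20 (Zone V, w=15) → cum 392
Optimal location: mile 14.

x = 14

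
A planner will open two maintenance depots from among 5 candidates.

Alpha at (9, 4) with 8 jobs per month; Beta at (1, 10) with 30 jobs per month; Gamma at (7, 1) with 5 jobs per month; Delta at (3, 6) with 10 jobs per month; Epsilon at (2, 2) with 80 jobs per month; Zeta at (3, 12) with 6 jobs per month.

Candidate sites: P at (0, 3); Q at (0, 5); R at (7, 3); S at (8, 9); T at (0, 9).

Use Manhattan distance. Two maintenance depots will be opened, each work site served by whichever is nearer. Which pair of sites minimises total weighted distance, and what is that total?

Evaluate every pair (each demand assigned to the nearer of the two):
  {P, T}: total = 521
  {P, Q}: total = 645
  {P, R}: total = 646
  {R, T}: total = 670
  {Q, T}: total = 671
  {P, S}: total = 681
  {Q, R}: total = 714
  {Q, S}: total = 761
  {R, S}: total = 872
  {S, T}: total = 969
Best pair: {P, T} with total 521.

{P, T}, total 521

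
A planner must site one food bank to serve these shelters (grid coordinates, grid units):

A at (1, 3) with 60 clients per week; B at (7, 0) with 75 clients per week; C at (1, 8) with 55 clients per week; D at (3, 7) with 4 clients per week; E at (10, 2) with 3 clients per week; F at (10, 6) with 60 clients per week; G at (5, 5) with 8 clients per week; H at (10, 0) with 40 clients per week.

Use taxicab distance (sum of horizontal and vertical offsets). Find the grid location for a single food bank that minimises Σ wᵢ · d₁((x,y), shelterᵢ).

Manhattan distance separates: Σwᵢ(|x−xᵢ|+|y−yᵢ|) = Σwᵢ|x−xᵢ| + Σwᵢ|y−yᵢ|, so x and y are optimised independently as 1-D weighted medians.
Total weight W = 305; half = 152.5.
x-coordinate, sorted with cumulative weight:
  x=1 (A, w=60) cum 60
  x=1 (C, w=55) cum 115
  x=3 (D, w=4) cum 119
  x=5 (G, w=8) cum 127
  x=7 (B, w=75) cum 202  ← median
  x=10 (E, w=3) cum 205
  x=10 (F, w=60) cum 265
  x=10 (H, w=40) cum 305
⇒ x* = 7
y-coordinate, sorted with cumulative weight:
  y=0 (B, w=75) cum 75
  y=0 (H, w=40) cum 115
  y=2 (E, w=3) cum 118
  y=3 (A, w=60) cum 178  ← median
  y=5 (G, w=8) cum 186
  y=6 (F, w=60) cum 246
  y=7 (D, w=4) cum 250
  y=8 (C, w=55) cum 305
⇒ y* = 3

(7, 3)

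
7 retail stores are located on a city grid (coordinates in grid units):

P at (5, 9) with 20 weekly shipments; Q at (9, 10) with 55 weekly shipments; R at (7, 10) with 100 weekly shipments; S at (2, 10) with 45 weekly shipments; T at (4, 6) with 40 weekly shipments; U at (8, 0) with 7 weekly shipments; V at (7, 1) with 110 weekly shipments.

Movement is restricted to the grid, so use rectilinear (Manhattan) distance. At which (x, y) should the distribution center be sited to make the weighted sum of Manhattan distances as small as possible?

(7, 10)

Manhattan distance separates: Σwᵢ(|x−xᵢ|+|y−yᵢ|) = Σwᵢ|x−xᵢ| + Σwᵢ|y−yᵢ|, so x and y are optimised independently as 1-D weighted medians.
Total weight W = 377; half = 188.5.
x-coordinate, sorted with cumulative weight:
  x=2 (S, w=45) cum 45
  x=4 (T, w=40) cum 85
  x=5 (P, w=20) cum 105
  x=7 (R, w=100) cum 205  ← median
  x=7 (V, w=110) cum 315
  x=8 (U, w=7) cum 322
  x=9 (Q, w=55) cum 377
⇒ x* = 7
y-coordinate, sorted with cumulative weight:
  y=0 (U, w=7) cum 7
  y=1 (V, w=110) cum 117
  y=6 (T, w=40) cum 157
  y=9 (P, w=20) cum 177
  y=10 (Q, w=55) cum 232  ← median
  y=10 (R, w=100) cum 332
  y=10 (S, w=45) cum 377
⇒ y* = 10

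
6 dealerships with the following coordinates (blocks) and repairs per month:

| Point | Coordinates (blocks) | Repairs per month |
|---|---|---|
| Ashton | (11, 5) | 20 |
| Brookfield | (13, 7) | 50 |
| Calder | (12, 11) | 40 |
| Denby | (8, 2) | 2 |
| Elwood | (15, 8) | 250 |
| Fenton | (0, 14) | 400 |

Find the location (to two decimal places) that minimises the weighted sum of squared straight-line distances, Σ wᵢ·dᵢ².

The minimiser of Σwᵢ‖p−pᵢ‖² is the weighted centroid p* = (Σwᵢpᵢ)/(Σwᵢ).
Σwᵢ = 762.
Σwᵢxᵢ = 20·11 + 50·13 + 40·12 + 2·8 + 250·15 + 400·0 = 5116.
Σwᵢyᵢ = 20·5 + 50·7 + 40·11 + 2·2 + 250·8 + 400·14 = 8494.
x* = 5116/762 = 6.71, y* = 8494/762 = 11.15.

(6.71, 11.15)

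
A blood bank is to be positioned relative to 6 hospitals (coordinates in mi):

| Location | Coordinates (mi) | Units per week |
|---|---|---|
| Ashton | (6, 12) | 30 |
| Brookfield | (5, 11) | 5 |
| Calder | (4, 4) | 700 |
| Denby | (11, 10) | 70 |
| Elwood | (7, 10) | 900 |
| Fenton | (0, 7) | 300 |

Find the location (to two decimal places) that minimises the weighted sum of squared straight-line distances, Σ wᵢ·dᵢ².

(5.02, 7.49)

The minimiser of Σwᵢ‖p−pᵢ‖² is the weighted centroid p* = (Σwᵢpᵢ)/(Σwᵢ).
Σwᵢ = 2005.
Σwᵢxᵢ = 30·6 + 5·5 + 700·4 + 70·11 + 900·7 + 300·0 = 10075.
Σwᵢyᵢ = 30·12 + 5·11 + 700·4 + 70·10 + 900·10 + 300·7 = 15015.
x* = 10075/2005 = 5.02, y* = 15015/2005 = 7.49.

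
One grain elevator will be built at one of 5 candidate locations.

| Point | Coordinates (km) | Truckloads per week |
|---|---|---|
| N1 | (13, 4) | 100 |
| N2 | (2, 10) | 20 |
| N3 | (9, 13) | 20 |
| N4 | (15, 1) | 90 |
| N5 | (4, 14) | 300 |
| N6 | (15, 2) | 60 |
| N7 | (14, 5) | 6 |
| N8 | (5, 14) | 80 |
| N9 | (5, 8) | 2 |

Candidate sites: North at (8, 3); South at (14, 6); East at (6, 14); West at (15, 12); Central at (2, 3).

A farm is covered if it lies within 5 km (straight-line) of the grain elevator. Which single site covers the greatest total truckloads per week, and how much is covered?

Coverage radius r = 5 km; a point is covered iff (Δx)²+(Δy)² ≤ 5² = 25.
  North (8, 3): covers {none} → 0
  South (14, 6): covers {N1, N6, N7} → 166
  East (6, 14): covers {N3, N5, N8} → 400
  West (15, 12): covers {none} → 0
  Central (2, 3): covers {none} → 0
Maximum coverage at East: 400 truckloads per week.

East, covering 400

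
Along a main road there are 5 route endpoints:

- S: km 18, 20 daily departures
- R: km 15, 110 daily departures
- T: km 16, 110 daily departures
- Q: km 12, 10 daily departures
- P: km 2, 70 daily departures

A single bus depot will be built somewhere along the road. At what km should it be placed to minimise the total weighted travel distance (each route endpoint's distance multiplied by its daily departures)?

x = 15

For a sum of weighted absolute distances on a line, the optimum is the weighted median (not the mean). Total weight W = 320; half-weight = 160.
Sort by position and accumulate weight:
  km 2 (P, w=70) → cum 70
  km 12 (Q, w=10) → cum 80
  km 15 (R, w=110) → cum 190  ≥ 160 → median here
  km 16 (T, w=110) → cum 300
  km 18 (S, w=20) → cum 320
Optimal location: km 15.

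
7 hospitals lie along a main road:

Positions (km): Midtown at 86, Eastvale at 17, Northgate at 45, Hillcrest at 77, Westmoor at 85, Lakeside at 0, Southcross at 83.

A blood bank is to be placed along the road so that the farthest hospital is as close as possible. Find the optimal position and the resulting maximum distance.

The 1-center on a line is the midpoint of the two extreme points: leftmost at 0, rightmost at 86.
Optimal location = (0 + 86)/2 = 43; maximum distance = (86 − 0)/2 = 43.

location 43, max distance 43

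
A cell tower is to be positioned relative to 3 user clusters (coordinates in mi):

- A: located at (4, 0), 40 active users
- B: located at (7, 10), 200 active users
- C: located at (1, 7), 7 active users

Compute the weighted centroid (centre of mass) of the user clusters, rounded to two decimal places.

The minimiser of Σwᵢ‖p−pᵢ‖² is the weighted centroid p* = (Σwᵢpᵢ)/(Σwᵢ).
Σwᵢ = 247.
Σwᵢxᵢ = 40·4 + 200·7 + 7·1 = 1567.
Σwᵢyᵢ = 40·0 + 200·10 + 7·7 = 2049.
x* = 1567/247 = 6.34, y* = 2049/247 = 8.30.

(6.34, 8.30)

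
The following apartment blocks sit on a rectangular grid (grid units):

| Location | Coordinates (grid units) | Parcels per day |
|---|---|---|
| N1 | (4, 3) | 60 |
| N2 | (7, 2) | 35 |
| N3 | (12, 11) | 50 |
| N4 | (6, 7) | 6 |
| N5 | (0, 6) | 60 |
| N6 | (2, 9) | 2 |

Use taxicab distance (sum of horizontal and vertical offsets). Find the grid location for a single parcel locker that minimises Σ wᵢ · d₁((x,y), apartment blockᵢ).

Manhattan distance separates: Σwᵢ(|x−xᵢ|+|y−yᵢ|) = Σwᵢ|x−xᵢ| + Σwᵢ|y−yᵢ|, so x and y are optimised independently as 1-D weighted medians.
Total weight W = 213; half = 106.5.
x-coordinate, sorted with cumulative weight:
  x=0 (N5, w=60) cum 60
  x=2 (N6, w=2) cum 62
  x=4 (N1, w=60) cum 122  ← median
  x=6 (N4, w=6) cum 128
  x=7 (N2, w=35) cum 163
  x=12 (N3, w=50) cum 213
⇒ x* = 4
y-coordinate, sorted with cumulative weight:
  y=2 (N2, w=35) cum 35
  y=3 (N1, w=60) cum 95
  y=6 (N5, w=60) cum 155  ← median
  y=7 (N4, w=6) cum 161
  y=9 (N6, w=2) cum 163
  y=11 (N3, w=50) cum 213
⇒ y* = 6

(4, 6)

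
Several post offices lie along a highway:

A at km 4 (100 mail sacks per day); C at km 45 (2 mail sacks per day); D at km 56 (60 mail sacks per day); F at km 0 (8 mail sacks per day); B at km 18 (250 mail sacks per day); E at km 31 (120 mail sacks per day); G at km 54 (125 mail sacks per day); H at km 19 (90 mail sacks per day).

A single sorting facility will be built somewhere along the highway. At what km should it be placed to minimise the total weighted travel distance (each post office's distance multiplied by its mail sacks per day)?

For a sum of weighted absolute distances on a line, the optimum is the weighted median (not the mean). Total weight W = 755; half-weight = 377.5.
Sort by position and accumulate weight:
  km 0 (F, w=8) → cum 8
  km 4 (A, w=100) → cum 108
  km 18 (B, w=250) → cum 358
  km 19 (H, w=90) → cum 448  ≥ 377.5 → median here
  km 31 (E, w=120) → cum 568
  km 45 (C, w=2) → cum 570
  km 54 (G, w=125) → cum 695
  km 56 (D, w=60) → cum 755
Optimal location: km 19.

x = 19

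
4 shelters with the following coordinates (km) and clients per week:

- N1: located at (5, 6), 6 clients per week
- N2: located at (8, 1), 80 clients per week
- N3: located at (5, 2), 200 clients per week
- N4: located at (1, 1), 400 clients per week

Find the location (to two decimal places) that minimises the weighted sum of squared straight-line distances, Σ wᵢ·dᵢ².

The minimiser of Σwᵢ‖p−pᵢ‖² is the weighted centroid p* = (Σwᵢpᵢ)/(Σwᵢ).
Σwᵢ = 686.
Σwᵢxᵢ = 6·5 + 80·8 + 200·5 + 400·1 = 2070.
Σwᵢyᵢ = 6·6 + 80·1 + 200·2 + 400·1 = 916.
x* = 2070/686 = 3.02, y* = 916/686 = 1.34.

(3.02, 1.34)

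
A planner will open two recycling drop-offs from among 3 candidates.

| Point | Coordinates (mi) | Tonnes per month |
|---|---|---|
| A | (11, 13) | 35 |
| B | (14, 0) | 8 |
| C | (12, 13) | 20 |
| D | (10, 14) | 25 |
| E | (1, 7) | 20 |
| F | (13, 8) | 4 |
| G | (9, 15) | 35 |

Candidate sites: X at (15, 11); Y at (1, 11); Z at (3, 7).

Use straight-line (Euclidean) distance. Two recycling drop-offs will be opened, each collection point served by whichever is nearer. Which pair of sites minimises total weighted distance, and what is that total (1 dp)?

Evaluate every pair (each demand assigned to the nearer of the two):
  {X, Z}: total = 769.6
  {X, Y}: total = 809.6
  {Y, Z}: total = 1301.1
Best pair: {X, Z} with total 769.6.

{X, Z}, total 769.6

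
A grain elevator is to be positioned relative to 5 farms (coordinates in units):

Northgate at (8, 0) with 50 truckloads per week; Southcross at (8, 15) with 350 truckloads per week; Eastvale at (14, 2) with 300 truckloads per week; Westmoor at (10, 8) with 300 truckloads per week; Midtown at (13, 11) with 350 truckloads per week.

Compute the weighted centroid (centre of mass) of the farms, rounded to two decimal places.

(11.07, 8.96)

The minimiser of Σwᵢ‖p−pᵢ‖² is the weighted centroid p* = (Σwᵢpᵢ)/(Σwᵢ).
Σwᵢ = 1350.
Σwᵢxᵢ = 50·8 + 350·8 + 300·14 + 300·10 + 350·13 = 14950.
Σwᵢyᵢ = 50·0 + 350·15 + 300·2 + 300·8 + 350·11 = 12100.
x* = 14950/1350 = 11.07, y* = 12100/1350 = 8.96.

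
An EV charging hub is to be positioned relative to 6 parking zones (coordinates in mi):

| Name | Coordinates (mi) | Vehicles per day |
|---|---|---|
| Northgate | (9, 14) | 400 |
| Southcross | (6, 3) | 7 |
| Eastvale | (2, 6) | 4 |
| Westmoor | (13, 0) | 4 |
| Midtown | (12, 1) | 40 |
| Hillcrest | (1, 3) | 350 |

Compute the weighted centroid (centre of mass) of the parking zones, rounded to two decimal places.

(5.63, 8.37)

The minimiser of Σwᵢ‖p−pᵢ‖² is the weighted centroid p* = (Σwᵢpᵢ)/(Σwᵢ).
Σwᵢ = 805.
Σwᵢxᵢ = 400·9 + 7·6 + 4·2 + 4·13 + 40·12 + 350·1 = 4532.
Σwᵢyᵢ = 400·14 + 7·3 + 4·6 + 4·0 + 40·1 + 350·3 = 6735.
x* = 4532/805 = 5.63, y* = 6735/805 = 8.37.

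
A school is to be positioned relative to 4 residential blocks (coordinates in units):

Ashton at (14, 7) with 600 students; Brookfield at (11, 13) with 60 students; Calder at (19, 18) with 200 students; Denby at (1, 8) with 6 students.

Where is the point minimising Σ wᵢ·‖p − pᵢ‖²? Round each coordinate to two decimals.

The minimiser of Σwᵢ‖p−pᵢ‖² is the weighted centroid p* = (Σwᵢpᵢ)/(Σwᵢ).
Σwᵢ = 866.
Σwᵢxᵢ = 600·14 + 60·11 + 200·19 + 6·1 = 12866.
Σwᵢyᵢ = 600·7 + 60·13 + 200·18 + 6·8 = 8628.
x* = 12866/866 = 14.86, y* = 8628/866 = 9.96.

(14.86, 9.96)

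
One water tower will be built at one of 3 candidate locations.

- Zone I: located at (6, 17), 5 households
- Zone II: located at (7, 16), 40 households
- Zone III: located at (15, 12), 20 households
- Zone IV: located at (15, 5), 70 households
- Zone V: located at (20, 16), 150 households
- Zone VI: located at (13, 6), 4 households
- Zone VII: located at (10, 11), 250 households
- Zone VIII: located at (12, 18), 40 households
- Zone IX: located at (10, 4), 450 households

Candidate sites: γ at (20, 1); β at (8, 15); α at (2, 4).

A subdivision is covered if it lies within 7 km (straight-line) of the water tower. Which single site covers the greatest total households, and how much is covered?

Coverage radius r = 7 km; a point is covered iff (Δx)²+(Δy)² ≤ 7² = 49.
  γ (20, 1): covers {Zone IV} → 70
  β (8, 15): covers {Zone I, Zone II, Zone VII, Zone VIII} → 335
  α (2, 4): covers {none} → 0
Maximum coverage at β: 335 households.

β, covering 335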